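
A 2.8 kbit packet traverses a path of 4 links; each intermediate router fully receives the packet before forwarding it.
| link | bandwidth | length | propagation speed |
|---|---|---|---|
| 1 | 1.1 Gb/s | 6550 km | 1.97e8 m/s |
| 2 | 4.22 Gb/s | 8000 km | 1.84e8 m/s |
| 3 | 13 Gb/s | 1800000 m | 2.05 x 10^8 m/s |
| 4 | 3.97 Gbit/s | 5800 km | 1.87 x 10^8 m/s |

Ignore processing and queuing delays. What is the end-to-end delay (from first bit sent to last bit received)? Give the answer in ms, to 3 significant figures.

L = 2800 bits.
Transmission delays (L/R per hop): 0.00254545, 0.000663507, 0.000215385, 0.00070529 ms; sum = 0.00412964 ms.
Propagation delays (d/s per hop): 33.2487, 43.4783, 8.78049, 31.016 ms; sum = 116.524 ms.
End-to-end = 117 ms.

117 ms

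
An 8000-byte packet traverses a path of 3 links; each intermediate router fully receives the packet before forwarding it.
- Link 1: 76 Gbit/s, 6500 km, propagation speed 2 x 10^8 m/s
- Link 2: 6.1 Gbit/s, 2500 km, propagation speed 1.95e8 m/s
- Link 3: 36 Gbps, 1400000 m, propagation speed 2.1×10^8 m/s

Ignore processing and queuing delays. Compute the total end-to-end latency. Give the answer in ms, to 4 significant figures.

L = 8000 × 8 = 64000 bits.
Transmission delays (L/R per hop): 0.000842105, 0.0104918, 0.00177778 ms; sum = 0.0131117 ms.
Propagation delays (d/s per hop): 32.5, 12.8205, 6.66667 ms; sum = 51.9872 ms.
End-to-end = 52.00 ms.

52.00 ms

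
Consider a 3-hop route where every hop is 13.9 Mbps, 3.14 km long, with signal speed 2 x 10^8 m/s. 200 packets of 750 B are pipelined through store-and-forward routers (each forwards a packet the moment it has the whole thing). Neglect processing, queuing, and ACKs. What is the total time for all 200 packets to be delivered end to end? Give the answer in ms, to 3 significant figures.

87.2 ms

Per-hop transmission t_tx = L/R = 6000/13900000 = 0.431655 ms.
Per-hop propagation t_prop = 3140/200000000 = 0.0157 ms.
Pipeline fill: first packet needs 3·t_tx to clear all hops; remaining 199 packets each add one t_tx.
Total = (3+200-1)·t_tx + 3·t_prop = 202·0.431655 + 3·0.0157 = 87.2 ms.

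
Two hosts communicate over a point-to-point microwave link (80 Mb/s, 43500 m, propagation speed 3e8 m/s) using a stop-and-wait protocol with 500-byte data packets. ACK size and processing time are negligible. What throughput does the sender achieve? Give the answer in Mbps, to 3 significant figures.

t_tx = L/R = 4000/80000000 = 5e-05 s.
t_prop = 43500/300000000 = 0.000145 s; RTT = 0.00029 s.
Cycle = t_tx + RTT = 0.00034 s.
Throughput = L / cycle = 4000 / 0.00034 = 11.8 Mbps.

11.8 Mbps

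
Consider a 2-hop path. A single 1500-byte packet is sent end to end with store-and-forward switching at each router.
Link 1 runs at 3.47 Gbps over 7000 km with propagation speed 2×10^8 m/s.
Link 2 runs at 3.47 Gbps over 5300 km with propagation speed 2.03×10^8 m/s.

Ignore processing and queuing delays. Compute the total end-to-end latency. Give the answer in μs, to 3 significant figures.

61100 μs

L = 1500 × 8 = 12000 bits.
Transmission delay per hop = L/R = 12000/3470000000 = 3.45821 μs; 2 hops → 6.91643 μs.
Propagation delays (d/s per hop): 35000, 26108.4 μs; sum = 61108.4 μs.
End-to-end = 61100 μs.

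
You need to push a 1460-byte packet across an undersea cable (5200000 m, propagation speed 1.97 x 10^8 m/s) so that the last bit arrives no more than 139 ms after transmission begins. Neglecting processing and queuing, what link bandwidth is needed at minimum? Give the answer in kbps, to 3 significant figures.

104 kbps

L = 11680 bits.
Propagation delay = 5200000 / 197000000 = 26.3959 ms.
Transmission budget = 139 − 26.3959 = 112.604 ms.
R ≥ L / t_tx = 11680 bits / 0.112604 s = 104 kbps.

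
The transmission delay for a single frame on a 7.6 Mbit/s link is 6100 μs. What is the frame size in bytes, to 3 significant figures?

5800 bytes

L = R × t_tx = 7600000 b/s × 0.0061 s = 46360 bits.
In bytes: 46360 / 8 = 5800 bytes.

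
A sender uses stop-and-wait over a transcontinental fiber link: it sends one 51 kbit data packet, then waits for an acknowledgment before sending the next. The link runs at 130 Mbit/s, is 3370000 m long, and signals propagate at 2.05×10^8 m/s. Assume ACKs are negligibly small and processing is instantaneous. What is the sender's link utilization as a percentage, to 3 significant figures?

1.18 %

t_tx = L/R = 51000/130000000 = 0.000392308 s.
t_prop = 3370000/2.05e+08 = 0.016439 s; RTT = 0.032878 s.
Cycle = t_tx + RTT = 0.0332704 s.
Utilization = t_tx / cycle = 0.000392308/0.0332704 = 1.18 %.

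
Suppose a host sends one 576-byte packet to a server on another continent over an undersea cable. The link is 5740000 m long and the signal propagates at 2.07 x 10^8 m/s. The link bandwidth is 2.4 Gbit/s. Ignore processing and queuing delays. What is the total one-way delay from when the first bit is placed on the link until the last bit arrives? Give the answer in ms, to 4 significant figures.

27.73 ms

L = 576 × 8 = 4608 bits.
Transmission delay = L/R = 4608 / 2400000000 = 0.00192 ms.
Propagation delay = d/s = 5740000 m / 2.07e+08 m/s = 27.7295 ms.
Total = 27.73 ms.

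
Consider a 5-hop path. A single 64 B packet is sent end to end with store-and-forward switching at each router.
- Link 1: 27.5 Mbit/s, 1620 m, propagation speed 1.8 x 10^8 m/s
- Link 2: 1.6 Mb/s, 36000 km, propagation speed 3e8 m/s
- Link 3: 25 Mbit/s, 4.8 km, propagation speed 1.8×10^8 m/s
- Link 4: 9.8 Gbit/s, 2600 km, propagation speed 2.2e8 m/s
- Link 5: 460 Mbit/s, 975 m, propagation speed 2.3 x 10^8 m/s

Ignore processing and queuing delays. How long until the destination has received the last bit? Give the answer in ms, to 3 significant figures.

L = 64 × 8 = 512 bits.
Transmission delays (L/R per hop): 0.0186182, 0.32, 0.02048, 5.22449e-05, 0.00111304 ms; sum = 0.360263 ms.
Propagation delays (d/s per hop): 0.009, 120, 0.0266667, 11.8182, 0.00423913 ms; sum = 131.858 ms.
End-to-end = 132 ms.

132 ms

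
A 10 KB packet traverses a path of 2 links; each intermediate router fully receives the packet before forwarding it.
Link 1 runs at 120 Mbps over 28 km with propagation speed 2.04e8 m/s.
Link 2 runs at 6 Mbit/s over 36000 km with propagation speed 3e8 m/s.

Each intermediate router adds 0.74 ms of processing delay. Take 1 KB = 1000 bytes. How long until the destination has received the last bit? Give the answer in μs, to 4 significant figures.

L = 80000 bits.
Transmission delays (L/R per hop): 666.667, 13333.3 μs; sum = 14000 μs.
Propagation delays (d/s per hop): 137.255, 120000 μs; sum = 120137 μs.
Processing at 1 router(s): 1 × 0.74 ms = 740 μs.
End-to-end = 134900 μs.

134900 μs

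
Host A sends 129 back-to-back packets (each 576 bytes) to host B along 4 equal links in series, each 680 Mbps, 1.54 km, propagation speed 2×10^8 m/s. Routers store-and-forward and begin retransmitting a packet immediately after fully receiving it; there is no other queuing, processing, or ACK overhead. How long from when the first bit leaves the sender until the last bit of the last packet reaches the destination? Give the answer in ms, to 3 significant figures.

Per-hop transmission t_tx = L/R = 4608/680000000 = 0.00677647 ms.
Per-hop propagation t_prop = 1540/200000000 = 0.0077 ms.
Pipeline fill: first packet needs 4·t_tx to clear all hops; remaining 128 packets each add one t_tx.
Total = (4+129-1)·t_tx + 4·t_prop = 132·0.00677647 + 4·0.0077 = 0.925 ms.

0.925 ms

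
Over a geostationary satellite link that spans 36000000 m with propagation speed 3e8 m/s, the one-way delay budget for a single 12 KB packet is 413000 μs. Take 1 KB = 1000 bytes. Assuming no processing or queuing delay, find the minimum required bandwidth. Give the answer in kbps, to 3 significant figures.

328 kbps

L = 96000 bits.
Propagation delay = 36000000 / 300000000 = 120000 μs.
Transmission budget = 413000 − 120000 = 293000 μs.
R ≥ L / t_tx = 96000 bits / 0.293 s = 328 kbps.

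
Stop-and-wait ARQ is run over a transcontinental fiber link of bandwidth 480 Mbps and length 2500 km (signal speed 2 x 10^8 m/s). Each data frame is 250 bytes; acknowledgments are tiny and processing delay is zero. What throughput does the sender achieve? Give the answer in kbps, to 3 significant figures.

80.0 kbps

t_tx = L/R = 2000/480000000 = 4.16667e-06 s.
t_prop = 2500000/200000000 = 0.0125 s; RTT = 0.025 s.
Cycle = t_tx + RTT = 0.0250042 s.
Throughput = L / cycle = 2000 / 0.0250042 = 80.0 kbps.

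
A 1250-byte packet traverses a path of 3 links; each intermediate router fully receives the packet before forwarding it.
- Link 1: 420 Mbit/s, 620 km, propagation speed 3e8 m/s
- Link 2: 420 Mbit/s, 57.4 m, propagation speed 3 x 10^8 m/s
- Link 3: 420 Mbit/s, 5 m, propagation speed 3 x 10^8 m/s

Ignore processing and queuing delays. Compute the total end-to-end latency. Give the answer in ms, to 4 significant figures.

2.138 ms

L = 1250 × 8 = 10000 bits.
Transmission delay per hop = L/R = 10000/420000000 = 0.0238095 ms; 3 hops → 0.0714286 ms.
Propagation delays (d/s per hop): 2.06667, 0.000191333, 1.66667e-05 ms; sum = 2.06687 ms.
End-to-end = 2.138 ms.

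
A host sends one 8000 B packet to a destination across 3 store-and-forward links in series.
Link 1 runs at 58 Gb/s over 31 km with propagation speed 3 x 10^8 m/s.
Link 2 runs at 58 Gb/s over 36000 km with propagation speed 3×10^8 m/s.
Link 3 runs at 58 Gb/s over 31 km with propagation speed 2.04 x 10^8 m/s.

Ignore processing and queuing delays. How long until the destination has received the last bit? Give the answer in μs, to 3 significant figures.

L = 8000 × 8 = 64000 bits.
Transmission delay per hop = L/R = 64000/58000000000 = 1.10345 μs; 3 hops → 3.31034 μs.
Propagation delays (d/s per hop): 103.333, 120000, 151.961 μs; sum = 120255 μs.
End-to-end = 120000 μs.

120000 μs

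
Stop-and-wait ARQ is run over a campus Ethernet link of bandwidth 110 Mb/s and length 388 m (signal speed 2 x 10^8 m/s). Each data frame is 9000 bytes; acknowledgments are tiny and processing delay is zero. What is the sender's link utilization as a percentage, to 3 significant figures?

t_tx = L/R = 72000/110000000 = 0.000654545 s.
t_prop = 388/200000000 = 1.94e-06 s; RTT = 3.88e-06 s.
Cycle = t_tx + RTT = 0.000658425 s.
Utilization = t_tx / cycle = 0.000654545/0.000658425 = 99.4 %.

99.4 %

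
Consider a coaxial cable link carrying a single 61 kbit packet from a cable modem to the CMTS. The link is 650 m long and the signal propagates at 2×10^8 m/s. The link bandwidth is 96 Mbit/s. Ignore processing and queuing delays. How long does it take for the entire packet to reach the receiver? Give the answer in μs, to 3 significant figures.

L = 61000 bits.
Transmission delay = L/R = 61000 / 96000000 = 635.417 μs.
Propagation delay = d/s = 650 m / 200000000 m/s = 3.25 μs.
Total = 639 μs.

639 μs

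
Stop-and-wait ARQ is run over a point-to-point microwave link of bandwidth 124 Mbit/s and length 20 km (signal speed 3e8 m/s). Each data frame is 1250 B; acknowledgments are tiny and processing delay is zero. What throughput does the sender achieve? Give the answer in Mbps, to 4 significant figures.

t_tx = L/R = 10000/124000000 = 8.06452e-05 s.
t_prop = 20000/300000000 = 6.66667e-05 s; RTT = 0.000133333 s.
Cycle = t_tx + RTT = 0.000213978 s.
Throughput = L / cycle = 10000 / 0.000213978 = 46.73 Mbps.

46.73 Mbps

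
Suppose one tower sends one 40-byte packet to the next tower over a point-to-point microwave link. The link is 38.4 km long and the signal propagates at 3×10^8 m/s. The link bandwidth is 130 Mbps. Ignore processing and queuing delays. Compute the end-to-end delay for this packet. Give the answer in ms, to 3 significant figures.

0.130 ms

L = 40 × 8 = 320 bits.
Transmission delay = L/R = 320 / 130000000 = 0.00246154 ms.
Propagation delay = d/s = 38400 m / 300000000 m/s = 0.128 ms.
Total = 0.130 ms.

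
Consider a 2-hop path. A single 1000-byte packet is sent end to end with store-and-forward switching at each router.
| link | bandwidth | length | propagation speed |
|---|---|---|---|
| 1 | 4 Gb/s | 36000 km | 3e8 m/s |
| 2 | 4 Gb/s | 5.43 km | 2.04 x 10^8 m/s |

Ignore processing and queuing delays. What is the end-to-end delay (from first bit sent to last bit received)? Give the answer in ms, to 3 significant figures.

L = 1000 × 8 = 8000 bits.
Transmission delay per hop = L/R = 8000/4000000000 = 0.002 ms; 2 hops → 0.004 ms.
Propagation delays (d/s per hop): 120, 0.0266176 ms; sum = 120.027 ms.
End-to-end = 120 ms.

120 ms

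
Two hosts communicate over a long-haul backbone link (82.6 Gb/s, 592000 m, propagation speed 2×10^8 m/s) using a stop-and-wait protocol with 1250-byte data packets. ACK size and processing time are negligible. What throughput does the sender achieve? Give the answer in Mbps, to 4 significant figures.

1.689 Mbps

t_tx = L/R = 10000/82600000000 = 1.21065e-07 s.
t_prop = 592000/200000000 = 0.00296 s; RTT = 0.00592 s.
Cycle = t_tx + RTT = 0.00592012 s.
Throughput = L / cycle = 10000 / 0.00592012 = 1.689 Mbps.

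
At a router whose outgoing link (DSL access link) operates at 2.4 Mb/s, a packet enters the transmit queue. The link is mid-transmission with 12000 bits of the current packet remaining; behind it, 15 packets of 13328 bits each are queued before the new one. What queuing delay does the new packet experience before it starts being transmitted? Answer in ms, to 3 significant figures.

88.3 ms

Each queued packet: L/R = 13328/2400000 = 5.55333 ms.
15 queued → 83.3 ms.
Plus remaining 12000 bits of current packet: 5 ms.
Queuing delay = 88.3 ms.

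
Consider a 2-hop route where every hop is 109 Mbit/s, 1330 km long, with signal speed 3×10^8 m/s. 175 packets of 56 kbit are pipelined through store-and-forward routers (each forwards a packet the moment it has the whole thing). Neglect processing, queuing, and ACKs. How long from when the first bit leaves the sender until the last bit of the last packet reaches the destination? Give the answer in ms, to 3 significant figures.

99.3 ms

Per-hop transmission t_tx = L/R = 56000/109000000 = 0.513761 ms.
Per-hop propagation t_prop = 1330000/300000000 = 4.43333 ms.
Pipeline fill: first packet needs 2·t_tx to clear all hops; remaining 174 packets each add one t_tx.
Total = (2+175-1)·t_tx + 2·t_prop = 176·0.513761 + 2·4.43333 = 99.3 ms.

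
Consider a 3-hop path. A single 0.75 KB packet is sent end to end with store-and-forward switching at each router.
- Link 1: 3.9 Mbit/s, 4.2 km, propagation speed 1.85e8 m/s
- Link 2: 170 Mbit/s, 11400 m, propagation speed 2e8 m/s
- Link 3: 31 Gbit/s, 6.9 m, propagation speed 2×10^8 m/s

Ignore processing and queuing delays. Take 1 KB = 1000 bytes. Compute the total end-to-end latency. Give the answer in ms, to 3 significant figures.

1.65 ms

L = 6000 bits.
Transmission delays (L/R per hop): 1.53846, 0.0352941, 0.000193548 ms; sum = 1.57395 ms.
Propagation delays (d/s per hop): 0.0227027, 0.057, 3.45e-05 ms; sum = 0.0797372 ms.
End-to-end = 1.65 ms.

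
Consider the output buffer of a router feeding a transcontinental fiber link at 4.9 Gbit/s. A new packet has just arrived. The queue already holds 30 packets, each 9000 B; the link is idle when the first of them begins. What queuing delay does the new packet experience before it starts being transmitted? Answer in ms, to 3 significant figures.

Each queued packet: L/R = 72000/4900000000 = 0.0146939 ms.
30 queued → 0.440816 ms.
Queuing delay = 0.441 ms.

0.441 ms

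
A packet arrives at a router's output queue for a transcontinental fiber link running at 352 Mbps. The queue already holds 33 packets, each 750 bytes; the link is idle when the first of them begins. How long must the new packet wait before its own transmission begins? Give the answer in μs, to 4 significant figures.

562.5 μs

Each queued packet: L/R = 6000/352000000 = 17.0455 μs.
33 queued → 562.5 μs.
Queuing delay = 562.5 μs.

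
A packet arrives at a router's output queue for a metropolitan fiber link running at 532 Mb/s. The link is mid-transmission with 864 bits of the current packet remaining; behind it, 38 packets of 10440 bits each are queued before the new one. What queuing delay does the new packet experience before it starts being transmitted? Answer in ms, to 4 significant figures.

Each queued packet: L/R = 10440/532000000 = 0.0196241 ms.
38 queued → 0.745714 ms.
Plus remaining 864 bits of current packet: 0.00162406 ms.
Queuing delay = 0.7473 ms.

0.7473 ms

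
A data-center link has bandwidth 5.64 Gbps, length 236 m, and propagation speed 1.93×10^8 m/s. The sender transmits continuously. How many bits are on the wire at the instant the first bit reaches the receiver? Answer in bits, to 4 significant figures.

6897 bits

Propagation delay = 236 / 193000000 = 1.2228e-06 s.
BDP = R × t_prop = 5640000000 × 1.2228e-06 = 6896.58 bits.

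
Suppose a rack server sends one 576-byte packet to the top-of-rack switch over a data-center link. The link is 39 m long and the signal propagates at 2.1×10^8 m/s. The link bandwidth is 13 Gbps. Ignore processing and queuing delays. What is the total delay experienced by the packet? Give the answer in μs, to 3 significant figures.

0.540 μs

L = 576 × 8 = 4608 bits.
Transmission delay = L/R = 4608 / 13000000000 = 0.354462 μs.
Propagation delay = d/s = 39 m / 210000000 m/s = 0.185714 μs.
Total = 0.540 μs.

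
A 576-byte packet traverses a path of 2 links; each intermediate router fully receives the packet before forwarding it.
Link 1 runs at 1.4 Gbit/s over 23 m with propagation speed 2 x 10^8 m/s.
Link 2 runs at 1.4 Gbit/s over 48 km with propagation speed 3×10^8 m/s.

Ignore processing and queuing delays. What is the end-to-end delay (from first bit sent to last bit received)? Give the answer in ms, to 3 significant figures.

L = 576 × 8 = 4608 bits.
Transmission delay per hop = L/R = 4608/1400000000 = 0.00329143 ms; 2 hops → 0.00658286 ms.
Propagation delays (d/s per hop): 0.000115, 0.16 ms; sum = 0.160115 ms.
End-to-end = 0.167 ms.

0.167 ms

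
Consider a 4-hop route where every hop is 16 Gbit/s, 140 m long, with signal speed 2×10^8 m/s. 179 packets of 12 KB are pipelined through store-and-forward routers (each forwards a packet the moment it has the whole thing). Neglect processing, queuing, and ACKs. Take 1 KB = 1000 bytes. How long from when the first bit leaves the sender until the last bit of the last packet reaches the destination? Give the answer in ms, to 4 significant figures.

Per-hop transmission t_tx = L/R = 96000/16000000000 = 0.006 ms.
Per-hop propagation t_prop = 140/200000000 = 0.0007 ms.
Pipeline fill: first packet needs 4·t_tx to clear all hops; remaining 178 packets each add one t_tx.
Total = (4+179-1)·t_tx + 4·t_prop = 182·0.006 + 4·0.0007 = 1.095 ms.

1.095 ms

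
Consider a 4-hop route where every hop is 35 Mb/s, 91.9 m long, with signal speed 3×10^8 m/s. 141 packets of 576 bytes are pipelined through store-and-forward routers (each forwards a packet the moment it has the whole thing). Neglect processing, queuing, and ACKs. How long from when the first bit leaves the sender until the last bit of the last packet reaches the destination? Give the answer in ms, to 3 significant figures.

19.0 ms

Per-hop transmission t_tx = L/R = 4608/35000000 = 0.131657 ms.
Per-hop propagation t_prop = 91.9/300000000 = 0.000306333 ms.
Pipeline fill: first packet needs 4·t_tx to clear all hops; remaining 140 packets each add one t_tx.
Total = (4+141-1)·t_tx + 4·t_prop = 144·0.131657 + 4·0.000306333 = 19.0 ms.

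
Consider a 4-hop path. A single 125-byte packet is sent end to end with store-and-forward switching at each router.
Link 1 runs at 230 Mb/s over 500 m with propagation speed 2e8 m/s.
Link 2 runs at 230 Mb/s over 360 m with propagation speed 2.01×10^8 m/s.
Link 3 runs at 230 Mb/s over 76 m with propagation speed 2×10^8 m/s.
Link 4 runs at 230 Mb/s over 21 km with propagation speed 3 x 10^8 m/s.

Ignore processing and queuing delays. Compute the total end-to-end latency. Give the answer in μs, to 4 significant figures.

L = 125 × 8 = 1000 bits.
Transmission delay per hop = L/R = 1000/230000000 = 4.34783 μs; 4 hops → 17.3913 μs.
Propagation delays (d/s per hop): 2.5, 1.79104, 0.38, 70 μs; sum = 74.671 μs.
End-to-end = 92.06 μs.

92.06 μs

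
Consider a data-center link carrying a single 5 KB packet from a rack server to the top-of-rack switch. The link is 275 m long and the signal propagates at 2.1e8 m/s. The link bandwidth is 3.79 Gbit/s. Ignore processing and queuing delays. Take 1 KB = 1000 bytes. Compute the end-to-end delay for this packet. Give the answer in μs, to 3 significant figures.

11.9 μs

L = 40000 bits.
Transmission delay = L/R = 40000 / 3790000000 = 10.5541 μs.
Propagation delay = d/s = 275 m / 210000000 m/s = 1.30952 μs.
Total = 11.9 μs.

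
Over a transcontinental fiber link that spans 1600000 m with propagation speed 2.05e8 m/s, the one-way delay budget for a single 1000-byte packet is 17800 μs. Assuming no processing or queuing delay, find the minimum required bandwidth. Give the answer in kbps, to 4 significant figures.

L = 8000 bits.
Propagation delay = 1600000 / 2.05e+08 = 7804.88 μs.
Transmission budget = 17800 − 7804.88 = 9995.12 μs.
R ≥ L / t_tx = 8000 bits / 0.00999512 s = 800.4 kbps.

800.4 kbps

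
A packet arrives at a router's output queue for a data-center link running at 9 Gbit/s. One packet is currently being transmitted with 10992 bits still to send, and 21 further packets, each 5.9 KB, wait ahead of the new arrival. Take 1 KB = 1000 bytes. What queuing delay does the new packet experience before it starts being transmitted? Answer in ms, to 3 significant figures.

0.111 ms

Each queued packet: L/R = 47200/9000000000 = 0.00524444 ms.
21 queued → 0.110133 ms.
Plus remaining 10992 bits of current packet: 0.00122133 ms.
Queuing delay = 0.111 ms.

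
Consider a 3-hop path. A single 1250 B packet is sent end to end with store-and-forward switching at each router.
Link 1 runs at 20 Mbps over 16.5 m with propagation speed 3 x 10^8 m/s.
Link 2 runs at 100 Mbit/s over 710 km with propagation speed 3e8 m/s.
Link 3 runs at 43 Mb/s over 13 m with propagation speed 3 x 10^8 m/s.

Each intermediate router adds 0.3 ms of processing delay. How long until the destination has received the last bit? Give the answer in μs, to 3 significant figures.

3800 μs

L = 1250 × 8 = 10000 bits.
Transmission delays (L/R per hop): 500, 100, 232.558 μs; sum = 832.558 μs.
Propagation delays (d/s per hop): 0.055, 2366.67, 0.0433333 μs; sum = 2366.77 μs.
Processing at 2 router(s): 2 × 0.3 ms = 600 μs.
End-to-end = 3800 μs.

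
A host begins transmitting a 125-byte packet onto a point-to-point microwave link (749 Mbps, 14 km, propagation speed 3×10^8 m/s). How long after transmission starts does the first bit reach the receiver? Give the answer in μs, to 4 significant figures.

First bit experiences only propagation delay: d/s = 14000/300000000 = 46.67 μs.

46.67 μs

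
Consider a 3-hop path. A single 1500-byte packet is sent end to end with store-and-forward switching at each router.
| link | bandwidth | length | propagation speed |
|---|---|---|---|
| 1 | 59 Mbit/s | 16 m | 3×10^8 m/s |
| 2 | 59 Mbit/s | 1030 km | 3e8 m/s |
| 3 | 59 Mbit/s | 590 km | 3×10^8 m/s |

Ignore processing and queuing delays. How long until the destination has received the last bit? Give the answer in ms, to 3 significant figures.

6.01 ms

L = 1500 × 8 = 12000 bits.
Transmission delay per hop = L/R = 12000/59000000 = 0.20339 ms; 3 hops → 0.610169 ms.
Propagation delays (d/s per hop): 5.33333e-05, 3.43333, 1.96667 ms; sum = 5.40005 ms.
End-to-end = 6.01 ms.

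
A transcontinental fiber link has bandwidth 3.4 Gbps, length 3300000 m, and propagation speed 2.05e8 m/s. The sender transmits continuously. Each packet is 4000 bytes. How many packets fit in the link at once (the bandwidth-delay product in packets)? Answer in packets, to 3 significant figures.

1710 packets

Propagation delay = 3300000 / 2.05e+08 = 0.0160976 s.
BDP = R × t_prop = 3400000000 × 0.0160976 = 54731700 bits.
In packets of 32000 bits: 1710 packets.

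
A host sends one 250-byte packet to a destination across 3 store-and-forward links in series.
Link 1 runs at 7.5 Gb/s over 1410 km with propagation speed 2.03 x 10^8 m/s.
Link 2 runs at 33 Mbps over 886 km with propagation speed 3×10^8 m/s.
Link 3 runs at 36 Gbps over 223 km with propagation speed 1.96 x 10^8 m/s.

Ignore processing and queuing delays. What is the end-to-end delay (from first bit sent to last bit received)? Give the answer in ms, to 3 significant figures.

11.1 ms

L = 250 × 8 = 2000 bits.
Transmission delays (L/R per hop): 0.000266667, 0.0606061, 5.55556e-05 ms; sum = 0.0609283 ms.
Propagation delays (d/s per hop): 6.94581, 2.95333, 1.13776 ms; sum = 11.0369 ms.
End-to-end = 11.1 ms.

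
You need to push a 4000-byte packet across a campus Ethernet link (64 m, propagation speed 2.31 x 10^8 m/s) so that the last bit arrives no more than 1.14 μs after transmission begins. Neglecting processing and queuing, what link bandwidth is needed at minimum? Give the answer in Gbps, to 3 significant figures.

L = 32000 bits.
Propagation delay = 64 / 231000000 = 0.277056 μs.
Transmission budget = 1.14 − 0.277056 = 0.862944 μs.
R ≥ L / t_tx = 32000 bits / 8.62944e-07 s = 37.1 Gbps.

37.1 Gbps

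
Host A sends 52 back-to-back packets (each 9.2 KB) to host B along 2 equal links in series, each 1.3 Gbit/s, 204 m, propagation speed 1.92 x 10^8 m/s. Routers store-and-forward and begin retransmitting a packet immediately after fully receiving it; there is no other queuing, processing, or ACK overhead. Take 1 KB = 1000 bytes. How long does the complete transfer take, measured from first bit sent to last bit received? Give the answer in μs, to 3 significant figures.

3000 μs

Per-hop transmission t_tx = L/R = 73600/1300000000 = 56.6154 μs.
Per-hop propagation t_prop = 204/192000000 = 1.0625 μs.
Pipeline fill: first packet needs 2·t_tx to clear all hops; remaining 51 packets each add one t_tx.
Total = (2+52-1)·t_tx + 2·t_prop = 53·56.6154 + 2·1.0625 = 3000 μs.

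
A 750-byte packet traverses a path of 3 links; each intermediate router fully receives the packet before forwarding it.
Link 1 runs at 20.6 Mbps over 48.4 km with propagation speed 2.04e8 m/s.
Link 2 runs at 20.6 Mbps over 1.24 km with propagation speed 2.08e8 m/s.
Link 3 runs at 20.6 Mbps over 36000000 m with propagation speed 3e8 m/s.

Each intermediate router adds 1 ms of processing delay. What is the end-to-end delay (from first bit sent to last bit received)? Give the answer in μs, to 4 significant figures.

L = 750 × 8 = 6000 bits.
Transmission delay per hop = L/R = 6000/20600000 = 291.262 μs; 3 hops → 873.786 μs.
Propagation delays (d/s per hop): 237.255, 5.96154, 120000 μs; sum = 120243 μs.
Processing at 2 router(s): 2 × 1 ms = 2000 μs.
End-to-end = 123100 μs.

123100 μs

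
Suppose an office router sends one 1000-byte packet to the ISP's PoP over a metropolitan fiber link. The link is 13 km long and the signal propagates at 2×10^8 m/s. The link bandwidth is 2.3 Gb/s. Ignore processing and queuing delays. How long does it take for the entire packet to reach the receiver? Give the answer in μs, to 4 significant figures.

68.48 μs

L = 1000 × 8 = 8000 bits.
Transmission delay = L/R = 8000 / 2300000000 = 3.47826 μs.
Propagation delay = d/s = 13000 m / 200000000 m/s = 65 μs.
Total = 68.48 μs.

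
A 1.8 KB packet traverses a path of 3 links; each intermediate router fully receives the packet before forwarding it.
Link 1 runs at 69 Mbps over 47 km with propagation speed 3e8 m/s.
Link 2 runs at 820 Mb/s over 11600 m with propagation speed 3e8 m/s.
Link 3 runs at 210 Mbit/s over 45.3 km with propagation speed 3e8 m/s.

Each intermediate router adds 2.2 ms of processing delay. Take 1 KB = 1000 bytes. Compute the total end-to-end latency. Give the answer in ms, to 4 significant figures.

L = 14400 bits.
Transmission delays (L/R per hop): 0.208696, 0.017561, 0.0685714 ms; sum = 0.294828 ms.
Propagation delays (d/s per hop): 0.156667, 0.0386667, 0.151 ms; sum = 0.346333 ms.
Processing at 2 router(s): 2 × 2.2 ms = 4.4 ms.
End-to-end = 5.041 ms.

5.041 ms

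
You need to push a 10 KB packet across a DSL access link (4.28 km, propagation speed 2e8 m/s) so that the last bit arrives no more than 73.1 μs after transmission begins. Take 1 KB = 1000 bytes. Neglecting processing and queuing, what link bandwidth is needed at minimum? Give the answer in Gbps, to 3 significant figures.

L = 80000 bits.
Propagation delay = 4280 / 200000000 = 21.4 μs.
Transmission budget = 73.1 − 21.4 = 51.7 μs.
R ≥ L / t_tx = 80000 bits / 5.17e-05 s = 1.55 Gbps.

1.55 Gbps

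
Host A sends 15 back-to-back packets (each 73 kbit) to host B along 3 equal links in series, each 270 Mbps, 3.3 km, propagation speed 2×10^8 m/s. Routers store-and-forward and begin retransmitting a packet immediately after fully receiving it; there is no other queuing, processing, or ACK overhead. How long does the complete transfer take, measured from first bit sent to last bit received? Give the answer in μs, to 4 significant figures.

4646 μs

Per-hop transmission t_tx = L/R = 73000/270000000 = 270.37 μs.
Per-hop propagation t_prop = 3300/200000000 = 16.5 μs.
Pipeline fill: first packet needs 3·t_tx to clear all hops; remaining 14 packets each add one t_tx.
Total = (3+15-1)·t_tx + 3·t_prop = 17·270.37 + 3·16.5 = 4646 μs.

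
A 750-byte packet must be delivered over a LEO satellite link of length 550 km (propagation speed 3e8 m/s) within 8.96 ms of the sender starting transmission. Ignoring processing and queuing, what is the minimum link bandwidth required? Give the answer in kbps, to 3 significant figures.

L = 6000 bits.
Propagation delay = 550000 / 300000000 = 1.83333 ms.
Transmission budget = 8.96 − 1.83333 = 7.12667 ms.
R ≥ L / t_tx = 6000 bits / 0.00712667 s = 842 kbps.

842 kbps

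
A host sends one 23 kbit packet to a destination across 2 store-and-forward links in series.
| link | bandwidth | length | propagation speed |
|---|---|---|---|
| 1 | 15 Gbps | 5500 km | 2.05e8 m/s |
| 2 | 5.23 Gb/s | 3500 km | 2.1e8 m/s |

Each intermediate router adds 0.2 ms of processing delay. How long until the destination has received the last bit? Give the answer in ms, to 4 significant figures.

L = 23000 bits.
Transmission delays (L/R per hop): 0.00153333, 0.00439771 ms; sum = 0.00593104 ms.
Propagation delays (d/s per hop): 26.8293, 16.6667 ms; sum = 43.4959 ms.
Processing at 1 router(s): 1 × 0.2 ms = 0.2 ms.
End-to-end = 43.70 ms.

43.70 ms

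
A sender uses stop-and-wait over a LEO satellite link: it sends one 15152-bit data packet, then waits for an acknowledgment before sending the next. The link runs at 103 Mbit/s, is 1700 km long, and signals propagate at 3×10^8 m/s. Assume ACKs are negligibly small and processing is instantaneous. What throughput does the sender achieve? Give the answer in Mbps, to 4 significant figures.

1.320 Mbps

t_tx = L/R = 15152/103000000 = 0.000147107 s.
t_prop = 1700000/300000000 = 0.00566667 s; RTT = 0.0113333 s.
Cycle = t_tx + RTT = 0.0114804 s.
Throughput = L / cycle = 15152 / 0.0114804 = 1.320 Mbps.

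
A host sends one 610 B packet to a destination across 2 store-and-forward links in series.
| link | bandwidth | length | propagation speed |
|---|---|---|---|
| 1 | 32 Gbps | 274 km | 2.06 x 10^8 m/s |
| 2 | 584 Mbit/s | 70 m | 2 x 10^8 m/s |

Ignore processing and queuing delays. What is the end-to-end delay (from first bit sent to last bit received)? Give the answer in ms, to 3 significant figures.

1.34 ms

L = 610 × 8 = 4880 bits.
Transmission delays (L/R per hop): 0.0001525, 0.00835616 ms; sum = 0.00850866 ms.
Propagation delays (d/s per hop): 1.3301, 0.00035 ms; sum = 1.33045 ms.
End-to-end = 1.34 ms.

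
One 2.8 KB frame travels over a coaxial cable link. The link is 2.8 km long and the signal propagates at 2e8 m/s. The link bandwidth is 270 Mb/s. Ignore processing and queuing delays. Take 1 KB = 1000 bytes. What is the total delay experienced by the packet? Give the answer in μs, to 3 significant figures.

L = 22400 bits.
Transmission delay = L/R = 22400 / 270000000 = 82.963 μs.
Propagation delay = d/s = 2800 m / 200000000 m/s = 14 μs.
Total = 97.0 μs.

97.0 μs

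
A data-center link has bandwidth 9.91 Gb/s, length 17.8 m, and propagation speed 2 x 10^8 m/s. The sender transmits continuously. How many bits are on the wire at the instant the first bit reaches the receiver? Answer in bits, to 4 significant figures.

Propagation delay = 17.8 / 200000000 = 8.9e-08 s.
BDP = R × t_prop = 9910000000 × 8.9e-08 = 881.99 bits.

882.0 bits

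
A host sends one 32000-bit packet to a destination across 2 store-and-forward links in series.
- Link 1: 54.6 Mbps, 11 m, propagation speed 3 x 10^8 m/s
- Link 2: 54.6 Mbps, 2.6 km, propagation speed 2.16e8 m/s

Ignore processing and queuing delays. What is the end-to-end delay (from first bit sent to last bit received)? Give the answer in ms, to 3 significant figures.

Transmission delay per hop = L/R = 32000/54600000 = 0.586081 ms; 2 hops → 1.17216 ms.
Propagation delays (d/s per hop): 3.66667e-05, 0.012037 ms; sum = 0.0120737 ms.
End-to-end = 1.18 ms.

1.18 ms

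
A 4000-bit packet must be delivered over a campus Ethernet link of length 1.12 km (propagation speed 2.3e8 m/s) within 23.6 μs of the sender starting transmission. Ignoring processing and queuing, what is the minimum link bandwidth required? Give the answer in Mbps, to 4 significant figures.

Propagation delay = 1120 / 2.3e+08 = 4.86957 μs.
Transmission budget = 23.6 − 4.86957 = 18.7304 μs.
R ≥ L / t_tx = 4000 bits / 1.87304e-05 s = 213.6 Mbps.

213.6 Mbps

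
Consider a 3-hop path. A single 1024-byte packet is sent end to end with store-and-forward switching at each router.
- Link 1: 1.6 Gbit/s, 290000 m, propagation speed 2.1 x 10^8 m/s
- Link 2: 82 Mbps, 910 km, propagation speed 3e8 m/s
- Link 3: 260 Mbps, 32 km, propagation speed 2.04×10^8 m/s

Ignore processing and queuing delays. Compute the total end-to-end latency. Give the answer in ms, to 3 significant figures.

4.71 ms

L = 1024 × 8 = 8192 bits.
Transmission delays (L/R per hop): 0.00512, 0.0999024, 0.0315077 ms; sum = 0.13653 ms.
Propagation delays (d/s per hop): 1.38095, 3.03333, 0.156863 ms; sum = 4.57115 ms.
End-to-end = 4.71 ms.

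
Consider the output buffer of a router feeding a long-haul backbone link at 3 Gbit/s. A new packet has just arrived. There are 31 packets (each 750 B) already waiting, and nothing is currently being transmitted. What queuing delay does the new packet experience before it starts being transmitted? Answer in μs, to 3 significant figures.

Each queued packet: L/R = 6000/3000000000 = 2 μs.
31 queued → 62 μs.
Queuing delay = 62.0 μs.

62.0 μs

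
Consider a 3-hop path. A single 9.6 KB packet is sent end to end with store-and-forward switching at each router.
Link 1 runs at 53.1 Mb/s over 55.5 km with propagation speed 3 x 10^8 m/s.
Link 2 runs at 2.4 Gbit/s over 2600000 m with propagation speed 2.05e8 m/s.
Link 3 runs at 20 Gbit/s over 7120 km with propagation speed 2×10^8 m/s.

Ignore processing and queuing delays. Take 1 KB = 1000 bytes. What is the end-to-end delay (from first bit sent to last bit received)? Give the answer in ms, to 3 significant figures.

50.0 ms

L = 76800 bits.
Transmission delays (L/R per hop): 1.44633, 0.032, 0.00384 ms; sum = 1.48217 ms.
Propagation delays (d/s per hop): 0.185, 12.6829, 35.6 ms; sum = 48.4679 ms.
End-to-end = 50.0 ms.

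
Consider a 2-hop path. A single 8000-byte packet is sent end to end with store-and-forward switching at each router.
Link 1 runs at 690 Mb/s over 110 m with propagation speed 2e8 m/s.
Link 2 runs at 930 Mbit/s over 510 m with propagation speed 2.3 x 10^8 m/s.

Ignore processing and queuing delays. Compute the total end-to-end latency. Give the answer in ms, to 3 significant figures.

0.164 ms

L = 8000 × 8 = 64000 bits.
Transmission delays (L/R per hop): 0.0927536, 0.0688172 ms; sum = 0.161571 ms.
Propagation delays (d/s per hop): 0.00055, 0.00221739 ms; sum = 0.00276739 ms.
End-to-end = 0.164 ms.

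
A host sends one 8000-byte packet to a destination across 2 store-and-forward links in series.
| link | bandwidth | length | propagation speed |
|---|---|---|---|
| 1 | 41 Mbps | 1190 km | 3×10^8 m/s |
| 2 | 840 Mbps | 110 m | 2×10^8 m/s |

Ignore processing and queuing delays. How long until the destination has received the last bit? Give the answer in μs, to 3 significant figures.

L = 8000 × 8 = 64000 bits.
Transmission delays (L/R per hop): 1560.98, 76.1905 μs; sum = 1637.17 μs.
Propagation delays (d/s per hop): 3966.67, 0.55 μs; sum = 3967.22 μs.
End-to-end = 5600 μs.

5600 μs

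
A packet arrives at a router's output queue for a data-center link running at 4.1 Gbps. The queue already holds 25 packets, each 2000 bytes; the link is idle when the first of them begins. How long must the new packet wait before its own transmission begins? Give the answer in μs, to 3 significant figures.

97.6 μs

Each queued packet: L/R = 16000/4.1e+09 = 3.90244 μs.
25 queued → 97.561 μs.
Queuing delay = 97.6 μs.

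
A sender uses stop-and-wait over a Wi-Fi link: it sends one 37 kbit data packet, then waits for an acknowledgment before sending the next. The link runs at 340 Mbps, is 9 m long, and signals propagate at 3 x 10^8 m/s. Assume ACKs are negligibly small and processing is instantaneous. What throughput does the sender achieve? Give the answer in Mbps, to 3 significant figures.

t_tx = L/R = 37000/340000000 = 0.000108824 s.
t_prop = 9/300000000 = 3e-08 s; RTT = 6e-08 s.
Cycle = t_tx + RTT = 0.000108884 s.
Throughput = L / cycle = 37000 / 0.000108884 = 340 Mbps.

340 Mbps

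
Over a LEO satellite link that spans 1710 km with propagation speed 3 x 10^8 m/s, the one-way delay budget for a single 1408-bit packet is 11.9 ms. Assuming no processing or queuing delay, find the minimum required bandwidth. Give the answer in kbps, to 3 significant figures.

Propagation delay = 1710000 / 300000000 = 5.7 ms.
Transmission budget = 11.9 − 5.7 = 6.2 ms.
R ≥ L / t_tx = 1408 bits / 0.0062 s = 227 kbps.

227 kbps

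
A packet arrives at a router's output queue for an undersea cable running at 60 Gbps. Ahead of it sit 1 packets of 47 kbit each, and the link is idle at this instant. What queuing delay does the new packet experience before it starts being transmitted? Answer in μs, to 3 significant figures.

Each queued packet: L/R = 47000/60000000000 = 0.783333 μs.
1 queued → 0.783333 μs.
Queuing delay = 0.783 μs.

0.783 μs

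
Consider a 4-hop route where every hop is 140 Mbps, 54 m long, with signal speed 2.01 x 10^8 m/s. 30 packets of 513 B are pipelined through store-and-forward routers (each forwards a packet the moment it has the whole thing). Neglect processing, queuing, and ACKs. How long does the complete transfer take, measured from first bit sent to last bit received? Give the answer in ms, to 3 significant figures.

0.968 ms

Per-hop transmission t_tx = L/R = 4104/140000000 = 0.0293143 ms.
Per-hop propagation t_prop = 54/2.01e+08 = 0.000268657 ms.
Pipeline fill: first packet needs 4·t_tx to clear all hops; remaining 29 packets each add one t_tx.
Total = (4+30-1)·t_tx + 4·t_prop = 33·0.0293143 + 4·0.000268657 = 0.968 ms.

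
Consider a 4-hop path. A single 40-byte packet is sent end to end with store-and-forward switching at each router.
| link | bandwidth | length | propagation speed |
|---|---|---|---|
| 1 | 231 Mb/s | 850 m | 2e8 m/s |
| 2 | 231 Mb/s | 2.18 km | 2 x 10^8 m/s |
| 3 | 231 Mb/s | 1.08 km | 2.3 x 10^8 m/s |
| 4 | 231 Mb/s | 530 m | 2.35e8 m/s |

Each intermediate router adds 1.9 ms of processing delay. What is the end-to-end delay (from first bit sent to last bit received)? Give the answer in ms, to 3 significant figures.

L = 40 × 8 = 320 bits.
Transmission delay per hop = L/R = 320/231000000 = 0.00138528 ms; 4 hops → 0.00554113 ms.
Propagation delays (d/s per hop): 0.00425, 0.0109, 0.00469565, 0.00225532 ms; sum = 0.022101 ms.
Processing at 3 router(s): 3 × 1.9 ms = 5.7 ms.
End-to-end = 5.73 ms.

5.73 ms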